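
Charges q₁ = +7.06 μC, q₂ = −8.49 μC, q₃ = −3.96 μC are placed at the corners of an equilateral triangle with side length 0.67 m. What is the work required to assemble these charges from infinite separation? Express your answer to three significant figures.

-0.728 J

The work to assemble the configuration equals its total potential energy, U = Σ kqᵢqⱼ/rᵢⱼ over all pairs.
All three pair separations equal the side length, 0.670 m.
U = (-0.804) + (-0.375) + (0.451) = -0.728 J.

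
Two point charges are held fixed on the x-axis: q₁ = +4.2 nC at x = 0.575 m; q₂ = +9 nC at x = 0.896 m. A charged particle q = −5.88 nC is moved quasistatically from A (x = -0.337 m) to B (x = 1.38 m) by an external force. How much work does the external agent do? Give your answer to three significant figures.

-6.29×10⁻⁷ J

For quasistatic motion the external work equals the change in potential energy: W_ext = qΔV = q(V_B − V_A).
At A: distances to the source charges are 0.912 m, 1.23 m; V_A = Σ kqᵢ/rᵢ = 107 V.
At B: distances to the source charges are 0.805 m, 0.484 m; V_B = Σ kqᵢ/rᵢ = 214 V.
ΔV = V_B − V_A = 107 V.
W_ext = qΔV = (-5.88×10⁻⁹ C)(107 V) = -6.29×10⁻⁷ J.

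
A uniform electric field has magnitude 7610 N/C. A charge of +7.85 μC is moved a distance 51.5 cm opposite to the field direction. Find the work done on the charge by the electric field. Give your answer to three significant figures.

-0.0308 J

The potential change for a displacement 51.5 cm opposite to the field direction is ΔV = +Ed = 3920 V.
W_field = −qΔV = -0.0308 J.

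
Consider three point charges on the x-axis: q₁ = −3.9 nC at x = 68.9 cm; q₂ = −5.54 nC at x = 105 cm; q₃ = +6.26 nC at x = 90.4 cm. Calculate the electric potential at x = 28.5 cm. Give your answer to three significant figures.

-61.0 V

Electric potential is a scalar, so the contributions from each charge add algebraically: V = Σ kqᵢ/rᵢ.
Distances from the field point to each charge: r₁ = 0.404 m, r₂ = 0.765 m, r₃ = 0.619 m.
V = k[(-3.90×10⁻⁹)/(0.404) + (-5.54×10⁻⁹)/(0.765) + (6.26×10⁻⁹)/(0.619)] = -61.0 V.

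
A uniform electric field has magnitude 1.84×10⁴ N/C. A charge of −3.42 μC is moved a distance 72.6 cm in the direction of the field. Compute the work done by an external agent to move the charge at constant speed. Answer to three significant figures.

The potential change for a displacement 72.6 cm in the direction of the field is ΔV = −Ed = -1.34×10⁴ V.
W_ext = qΔV = 0.0457 J.

0.0457 J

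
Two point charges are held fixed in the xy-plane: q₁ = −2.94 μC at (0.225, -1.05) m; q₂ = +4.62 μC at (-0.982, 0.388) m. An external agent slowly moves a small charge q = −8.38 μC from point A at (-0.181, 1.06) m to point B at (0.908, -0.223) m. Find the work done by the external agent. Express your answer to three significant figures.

0.261 J

For quasistatic motion the external work equals the change in potential energy: W_ext = qΔV = q(V_B − V_A).
At A: distances to the source charges are 2.15 m, 1.05 m; V_A = Σ kqᵢ/rᵢ = 2.74×10⁴ V.
At B: distances to the source charges are 1.07 m, 1.99 m; V_B = Σ kqᵢ/rᵢ = -3730 V.
ΔV = V_B − V_A = -3.12×10⁴ V.
W_ext = qΔV = (-8.38×10⁻⁶ C)(-3.12×10⁴ V) = 0.261 J.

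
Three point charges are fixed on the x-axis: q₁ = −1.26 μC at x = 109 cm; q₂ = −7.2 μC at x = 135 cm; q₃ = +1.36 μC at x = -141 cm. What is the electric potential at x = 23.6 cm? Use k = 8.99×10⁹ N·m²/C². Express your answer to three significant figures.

The total potential is the scalar sum of each charge's contribution, V = Σ kqᵢ/rᵢ.
Distances from the field point to each charge: r₁ = 0.854 m, r₂ = 1.11 m, r₃ = 1.65 m.
V = k[(-1.26×10⁻⁶)/(0.854) + (-7.20×10⁻⁶)/(1.11) + (1.36×10⁻⁶)/(1.65)] = -6.39×10⁴ V.

-6.39×10⁴ V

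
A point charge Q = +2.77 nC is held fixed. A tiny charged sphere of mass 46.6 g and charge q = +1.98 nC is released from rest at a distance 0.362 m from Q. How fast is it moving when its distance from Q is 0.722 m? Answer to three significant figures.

1.71×10⁻³ m/s

Only the electrostatic force acts, so mechanical energy is conserved: ½mv² = U₁ − U₂ = kQq(1/r₁ − 1/r₂).
U₁ − U₂ = (8.99×10⁹ N·m²/C²)(2.77×10⁻⁹ C)(1.98×10⁻⁹ C)(1/0.362 − 1/0.722) = 6.79×10⁻⁸ J.
v = √(2·6.79×10⁻⁸/0.0466) = 1.71×10⁻³ m/s.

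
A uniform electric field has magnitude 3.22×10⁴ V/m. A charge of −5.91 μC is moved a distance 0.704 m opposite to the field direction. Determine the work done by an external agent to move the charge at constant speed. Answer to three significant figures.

-0.134 J

The potential change for a displacement 0.704 m opposite to the field direction is ΔV = +Ed = 2.27×10⁴ V.
W_ext = qΔV = -0.134 J.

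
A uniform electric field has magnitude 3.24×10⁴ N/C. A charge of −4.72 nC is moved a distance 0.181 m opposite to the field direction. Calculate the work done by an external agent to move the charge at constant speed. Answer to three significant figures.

-2.77×10⁻⁵ J

The potential change for a displacement 0.181 m opposite to the field direction is ΔV = +Ed = 5860 V.
W_ext = qΔV = -2.77×10⁻⁵ J.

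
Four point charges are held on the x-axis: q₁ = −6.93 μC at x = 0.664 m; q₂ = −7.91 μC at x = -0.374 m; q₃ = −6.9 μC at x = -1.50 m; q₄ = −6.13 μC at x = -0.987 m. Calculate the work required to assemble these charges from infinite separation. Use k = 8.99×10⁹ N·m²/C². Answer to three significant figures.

2.79 J

The work to assemble the configuration equals its total potential energy, U = Σ kqᵢqⱼ/rᵢⱼ over all pairs.
Pair separations: r₁₂ = 1.04 m, r₁₃ = 2.16 m, r₁₄ = 1.65 m, r₂₃ = 1.13 m, r₂₄ = 0.613 m, r₃₄ = 0.513 m.
Summing all 6 pair terms gives U = 2.79 J.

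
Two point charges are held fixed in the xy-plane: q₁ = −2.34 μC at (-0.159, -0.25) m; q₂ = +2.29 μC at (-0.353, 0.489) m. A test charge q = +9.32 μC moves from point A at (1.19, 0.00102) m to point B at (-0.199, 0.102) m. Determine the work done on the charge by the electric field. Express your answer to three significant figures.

0.0684 J

The work done by the electric force is W_field = −ΔU = −q(V_B − V_A) = q(V_A − V_B).
At A: distances to the source charges are 1.37 m, 1.62 m; V_A = Σ kqᵢ/rᵢ = -2610 V.
At B: distances to the source charges are 0.354 m, 0.417 m; V_B = Σ kqᵢ/rᵢ = -9950 V.
ΔV = V_B − V_A = -7340 V.
W_field = −qΔV = −(9.32×10⁻⁶ C)(-7340 V) = 0.0684 J.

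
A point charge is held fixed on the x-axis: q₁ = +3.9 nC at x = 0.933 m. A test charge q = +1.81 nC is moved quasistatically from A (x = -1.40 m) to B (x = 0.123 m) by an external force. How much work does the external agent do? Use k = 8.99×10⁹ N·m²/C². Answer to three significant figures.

For quasistatic motion the external work equals the change in potential energy: W_ext = qΔV = q(V_B − V_A).
At A: distance to the source charge is 2.33 m; V_A = kq₁/r = 15.0 V.
At B: distance to the source charge is 0.810 m; V_B = kq₁/r = 43.3 V.
ΔV = V_B − V_A = 28.3 V.
W_ext = qΔV = (1.81×10⁻⁹ C)(28.3 V) = 5.11×10⁻⁸ J.

5.11×10⁻⁸ J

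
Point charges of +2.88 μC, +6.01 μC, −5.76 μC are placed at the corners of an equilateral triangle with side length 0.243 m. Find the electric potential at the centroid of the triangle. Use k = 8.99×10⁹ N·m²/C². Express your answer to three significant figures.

The total potential is the scalar sum of each charge's contribution, V = Σ kqᵢ/rᵢ.
The distance from each vertex to the centroid is a/√3 = 0.140 m.
V = k[(2.88×10⁻⁶)/(0.140) + (6.01×10⁻⁶)/(0.140) + (-5.76×10⁻⁶)/(0.140)] = 2.01×10⁵ V.

2.01×10⁵ V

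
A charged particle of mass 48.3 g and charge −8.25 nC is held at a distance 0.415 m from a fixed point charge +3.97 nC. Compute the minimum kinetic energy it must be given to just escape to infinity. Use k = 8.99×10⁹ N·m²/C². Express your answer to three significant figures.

To just escape, total mechanical energy must reach zero at infinity: ½mv²_min + U = 0, so ½mv²_min = −U = |kQq|/r.
|U| = |kQq|/r = (8.99×10⁹ N·m²/C²)(3.97×10⁻⁹)(8.25×10⁻⁹)/(0.415) = 7.10×10⁻⁷ J.

7.10×10⁻⁷ J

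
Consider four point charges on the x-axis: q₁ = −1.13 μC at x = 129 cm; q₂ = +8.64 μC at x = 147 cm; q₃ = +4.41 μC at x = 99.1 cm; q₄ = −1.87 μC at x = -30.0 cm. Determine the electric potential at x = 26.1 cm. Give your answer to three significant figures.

7.87×10⁴ V

The total potential is the scalar sum of each charge's contribution, V = Σ kqᵢ/rᵢ.
Distances from the field point to each charge: r₁ = 1.03 m, r₂ = 1.21 m, r₃ = 0.730 m, r₄ = 0.561 m.
V = k[(-1.13×10⁻⁶)/(1.03) + (8.64×10⁻⁶)/(1.21) + (4.41×10⁻⁶)/(0.730) + (-1.87×10⁻⁶)/(0.561)] = 7.87×10⁴ V.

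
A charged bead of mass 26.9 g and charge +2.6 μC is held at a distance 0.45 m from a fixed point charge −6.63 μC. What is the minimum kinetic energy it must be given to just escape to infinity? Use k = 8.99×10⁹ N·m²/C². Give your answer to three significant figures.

0.344 J

To just escape, total mechanical energy must reach zero at infinity: ½mv²_min + U = 0, so ½mv²_min = −U = |kQq|/r.
|U| = |kQq|/r = (8.99×10⁹ N·m²/C²)(6.63×10⁻⁶)(2.60×10⁻⁶)/(0.450) = 0.344 J.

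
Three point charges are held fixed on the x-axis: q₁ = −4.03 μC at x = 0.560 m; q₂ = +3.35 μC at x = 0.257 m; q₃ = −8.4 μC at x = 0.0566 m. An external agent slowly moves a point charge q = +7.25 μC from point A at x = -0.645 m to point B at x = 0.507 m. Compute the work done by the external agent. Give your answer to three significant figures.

-4.54 J

For quasistatic motion the external work equals the change in potential energy: W_ext = qΔV = q(V_B − V_A).
At A: distances to the source charges are 1.21 m, 0.902 m, 0.702 m; V_A = Σ kqᵢ/rᵢ = -1.04×10⁵ V.
At B: distances to the source charges are 0.0530 m, 0.250 m, 0.450 m; V_B = Σ kqᵢ/rᵢ = -7.31×10⁵ V.
ΔV = V_B − V_A = -6.26×10⁵ V.
W_ext = qΔV = (7.25×10⁻⁶ C)(-6.26×10⁵ V) = -4.54 J.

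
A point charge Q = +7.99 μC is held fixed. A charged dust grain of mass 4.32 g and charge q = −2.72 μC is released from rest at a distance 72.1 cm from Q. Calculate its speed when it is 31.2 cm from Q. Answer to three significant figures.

Only the electrostatic force acts, so mechanical energy is conserved: ½mv² = U₁ − U₂ = kQq(1/r₁ − 1/r₂).
U₁ − U₂ = (8.99×10⁹ N·m²/C²)(7.99×10⁻⁶ C)(-2.72×10⁻⁶ C)(1/0.721 − 1/0.312) = 0.355 J.
v = √(2·0.355/4.32×10⁻³) = 12.8 m/s.

12.8 m/s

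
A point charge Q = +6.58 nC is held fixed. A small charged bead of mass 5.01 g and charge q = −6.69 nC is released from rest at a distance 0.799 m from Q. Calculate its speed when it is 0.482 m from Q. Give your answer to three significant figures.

Only the electrostatic force acts, so mechanical energy is conserved: ½mv² = U₁ − U₂ = kQq(1/r₁ − 1/r₂).
U₁ − U₂ = (8.99×10⁹ N·m²/C²)(6.58×10⁻⁹ C)(-6.69×10⁻⁹ C)(1/0.799 − 1/0.482) = 3.26×10⁻⁷ J.
v = √(2·3.26×10⁻⁷/5.01×10⁻³) = 0.0114 m/s.

0.0114 m/s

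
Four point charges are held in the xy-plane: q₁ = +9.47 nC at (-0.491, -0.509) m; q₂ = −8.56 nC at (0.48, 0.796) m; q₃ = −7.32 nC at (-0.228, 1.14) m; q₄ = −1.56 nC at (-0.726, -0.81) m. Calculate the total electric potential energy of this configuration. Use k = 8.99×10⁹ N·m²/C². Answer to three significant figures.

-3.43×10⁻⁷ J

The assembly work is the sum of pairwise potential energies, U = Σ_{i<j} kqᵢqⱼ/rᵢⱼ.
Pair separations: r₁₂ = 1.63 m, r₁₃ = 1.67 m, r₁₄ = 0.382 m, r₂₃ = 0.787 m, r₂₄ = 2.01 m, r₃₄ = 2.01 m.
Summing all 6 pair terms gives U = -3.43×10⁻⁷ J.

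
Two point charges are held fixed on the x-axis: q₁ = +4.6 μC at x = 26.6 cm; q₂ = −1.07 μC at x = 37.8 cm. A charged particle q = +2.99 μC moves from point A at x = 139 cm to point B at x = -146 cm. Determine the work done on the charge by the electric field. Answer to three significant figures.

0.0256 J

The work done by the electric force is W_field = −ΔU = −q(V_B − V_A) = q(V_A − V_B).
At A: distances to the source charges are 1.12 m, 1.01 m; V_A = Σ kqᵢ/rᵢ = 2.73×10⁴ V.
At B: distances to the source charges are 1.73 m, 1.84 m; V_B = Σ kqᵢ/rᵢ = 1.87×10⁴ V.
ΔV = V_B − V_A = -8560 V.
W_field = −qΔV = −(2.99×10⁻⁶ C)(-8560 V) = 0.0256 J.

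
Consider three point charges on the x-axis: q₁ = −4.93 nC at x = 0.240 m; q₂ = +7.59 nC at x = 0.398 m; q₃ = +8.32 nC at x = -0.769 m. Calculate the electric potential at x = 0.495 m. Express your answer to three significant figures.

589 V

The total potential is the scalar sum of each charge's contribution, V = Σ kqᵢ/rᵢ.
Distances from the field point to each charge: r₁ = 0.255 m, r₂ = 0.0970 m, r₃ = 1.26 m.
V = k[(-4.93×10⁻⁹)/(0.255) + (7.59×10⁻⁹)/(0.0970) + (8.32×10⁻⁹)/(1.26)] = 589 V.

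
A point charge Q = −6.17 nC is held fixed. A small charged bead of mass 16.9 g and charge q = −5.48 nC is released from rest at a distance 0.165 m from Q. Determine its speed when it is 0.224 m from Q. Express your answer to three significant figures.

7.58×10⁻³ m/s

Only the electrostatic force acts, so mechanical energy is conserved: ½mv² = U₁ − U₂ = kQq(1/r₁ − 1/r₂).
U₁ − U₂ = (8.99×10⁹ N·m²/C²)(-6.17×10⁻⁹ C)(-5.48×10⁻⁹ C)(1/0.165 − 1/0.224) = 4.85×10⁻⁷ J.
v = √(2·4.85×10⁻⁷/0.0169) = 7.58×10⁻³ m/s.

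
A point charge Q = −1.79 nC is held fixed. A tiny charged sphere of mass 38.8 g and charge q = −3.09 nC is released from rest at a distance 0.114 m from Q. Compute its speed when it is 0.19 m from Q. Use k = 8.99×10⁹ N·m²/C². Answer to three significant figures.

Only the electrostatic force acts, so mechanical energy is conserved: ½mv² = U₁ − U₂ = kQq(1/r₁ − 1/r₂).
U₁ − U₂ = (8.99×10⁹ N·m²/C²)(-1.79×10⁻⁹ C)(-3.09×10⁻⁹ C)(1/0.114 − 1/0.190) = 1.74×10⁻⁷ J.
v = √(2·1.74×10⁻⁷/0.0388) = 3.00×10⁻³ m/s.

3.00×10⁻³ m/s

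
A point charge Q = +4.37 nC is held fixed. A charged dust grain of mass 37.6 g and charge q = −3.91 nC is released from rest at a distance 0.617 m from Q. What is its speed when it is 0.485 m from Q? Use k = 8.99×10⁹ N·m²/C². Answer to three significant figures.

1.90×10⁻³ m/s

Only the electrostatic force acts, so mechanical energy is conserved: ½mv² = U₁ − U₂ = kQq(1/r₁ − 1/r₂).
U₁ − U₂ = (8.99×10⁹ N·m²/C²)(4.37×10⁻⁹ C)(-3.91×10⁻⁹ C)(1/0.617 − 1/0.485) = 6.78×10⁻⁸ J.
v = √(2·6.78×10⁻⁸/0.0376) = 1.90×10⁻³ m/s.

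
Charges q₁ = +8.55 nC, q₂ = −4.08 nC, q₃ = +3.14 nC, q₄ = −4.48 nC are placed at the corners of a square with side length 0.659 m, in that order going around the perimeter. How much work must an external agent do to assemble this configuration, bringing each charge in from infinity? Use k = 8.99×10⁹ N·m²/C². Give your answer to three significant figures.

-9.30×10⁻⁷ J

The work to assemble the configuration equals its total potential energy, U = Σ kqᵢqⱼ/rᵢⱼ over all pairs.
The four side pairs have separation 0.659 m and the two diagonal pairs 0.932 m.
Summing all 6 pair terms gives U = -9.30×10⁻⁷ J.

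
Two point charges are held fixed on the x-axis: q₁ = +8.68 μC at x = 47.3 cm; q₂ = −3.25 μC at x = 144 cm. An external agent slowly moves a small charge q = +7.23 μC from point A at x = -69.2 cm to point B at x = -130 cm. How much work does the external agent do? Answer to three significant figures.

For quasistatic motion the external work equals the change in potential energy: W_ext = qΔV = q(V_B − V_A).
At A: distances to the source charges are 1.17 m, 2.13 m; V_A = Σ kqᵢ/rᵢ = 5.33×10⁴ V.
At B: distances to the source charges are 1.77 m, 2.74 m; V_B = Σ kqᵢ/rᵢ = 3.33×10⁴ V.
ΔV = V_B − V_A = -1.99×10⁴ V.
W_ext = qΔV = (7.23×10⁻⁶ C)(-1.99×10⁴ V) = -0.144 J.

-0.144 J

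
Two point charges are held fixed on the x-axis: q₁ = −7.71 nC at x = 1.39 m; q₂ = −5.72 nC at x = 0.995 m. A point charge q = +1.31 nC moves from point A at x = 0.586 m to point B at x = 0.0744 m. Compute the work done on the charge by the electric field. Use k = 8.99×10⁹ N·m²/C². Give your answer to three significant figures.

The work done by the electric force is W_field = −ΔU = −q(V_B − V_A) = q(V_A − V_B).
At A: distances to the source charges are 0.804 m, 0.409 m; V_A = Σ kqᵢ/rᵢ = -212 V.
At B: distances to the source charges are 1.32 m, 0.921 m; V_B = Σ kqᵢ/rᵢ = -109 V.
ΔV = V_B − V_A = 103 V.
W_field = −qΔV = −(1.31×10⁻⁹ C)(103 V) = -1.35×10⁻⁷ J.

-1.35×10⁻⁷ J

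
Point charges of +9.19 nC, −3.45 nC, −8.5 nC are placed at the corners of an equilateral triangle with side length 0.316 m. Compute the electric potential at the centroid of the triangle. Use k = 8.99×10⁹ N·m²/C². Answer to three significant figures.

-136 V

The total potential is the scalar sum of each charge's contribution, V = Σ kqᵢ/rᵢ.
The distance from each vertex to the centroid is a/√3 = 0.182 m.
V = k[(9.19×10⁻⁹)/(0.182) + (-3.45×10⁻⁹)/(0.182) + (-8.50×10⁻⁹)/(0.182)] = -136 V.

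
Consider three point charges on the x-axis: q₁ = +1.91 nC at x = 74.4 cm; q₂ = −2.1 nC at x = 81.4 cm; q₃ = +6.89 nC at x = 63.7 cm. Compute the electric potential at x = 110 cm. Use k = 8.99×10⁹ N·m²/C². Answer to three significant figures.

116 V

The total potential is the scalar sum of each charge's contribution, V = Σ kqᵢ/rᵢ.
Distances from the field point to each charge: r₁ = 0.356 m, r₂ = 0.286 m, r₃ = 0.463 m.
V = k[(1.91×10⁻⁹)/(0.356) + (-2.10×10⁻⁹)/(0.286) + (6.89×10⁻⁹)/(0.463)] = 116 V.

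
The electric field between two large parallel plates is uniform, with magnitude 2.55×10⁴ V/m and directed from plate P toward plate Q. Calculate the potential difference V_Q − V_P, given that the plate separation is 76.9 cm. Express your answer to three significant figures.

In a uniform field, potential decreases in the direction of E: ΔV = −E·d for a displacement d parallel to E.
Going from P to Q is a displacement of 76.9 cm along the field, so V_Q − V_P = −Ed = -1.96×10⁴ V.

-1.96×10⁴ V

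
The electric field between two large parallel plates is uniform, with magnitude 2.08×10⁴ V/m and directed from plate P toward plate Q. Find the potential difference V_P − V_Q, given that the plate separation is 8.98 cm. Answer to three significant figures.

1870 V

In a uniform field, potential decreases in the direction of E: ΔV = −E·d for a displacement d parallel to E.
Going from Q to P is a displacement of 8.98 cm opposite to the field, so V_P − V_Q = +Ed = 1870 V.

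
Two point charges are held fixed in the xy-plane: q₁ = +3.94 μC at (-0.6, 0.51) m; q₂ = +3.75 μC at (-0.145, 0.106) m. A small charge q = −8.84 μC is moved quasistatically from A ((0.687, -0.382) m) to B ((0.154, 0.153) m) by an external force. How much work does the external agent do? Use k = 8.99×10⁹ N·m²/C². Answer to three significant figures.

-0.851 J

For quasistatic motion the external work equals the change in potential energy: W_ext = qΔV = q(V_B − V_A).
At A: distances to the source charges are 1.57 m, 0.965 m; V_A = Σ kqᵢ/rᵢ = 5.76×10⁴ V.
At B: distances to the source charges are 0.834 m, 0.303 m; V_B = Σ kqᵢ/rᵢ = 1.54×10⁵ V.
ΔV = V_B − V_A = 9.63×10⁴ V.
W_ext = qΔV = (-8.84×10⁻⁶ C)(9.63×10⁴ V) = -0.851 J.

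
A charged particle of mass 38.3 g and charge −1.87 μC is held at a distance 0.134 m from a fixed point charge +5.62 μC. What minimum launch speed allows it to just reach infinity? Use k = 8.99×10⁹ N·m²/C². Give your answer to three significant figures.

6.07 m/s

To just escape, total mechanical energy must reach zero at infinity: ½mv²_min + U = 0, so ½mv²_min = −U = |kQq|/r.
|U| = |kQq|/r = (8.99×10⁹ N·m²/C²)(5.62×10⁻⁶)(1.87×10⁻⁶)/(0.134) = 0.705 J.
v_min = √(2|U|/m) = √(2·0.705/0.0383) = 6.07 m/s.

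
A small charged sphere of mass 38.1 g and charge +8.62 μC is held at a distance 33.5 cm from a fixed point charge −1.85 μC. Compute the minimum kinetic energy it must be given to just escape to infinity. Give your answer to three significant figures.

To just escape, total mechanical energy must reach zero at infinity: ½mv²_min + U = 0, so ½mv²_min = −U = |kQq|/r.
|U| = |kQq|/r = (8.99×10⁹ N·m²/C²)(1.85×10⁻⁶)(8.62×10⁻⁶)/(0.335) = 0.428 J.

0.428 J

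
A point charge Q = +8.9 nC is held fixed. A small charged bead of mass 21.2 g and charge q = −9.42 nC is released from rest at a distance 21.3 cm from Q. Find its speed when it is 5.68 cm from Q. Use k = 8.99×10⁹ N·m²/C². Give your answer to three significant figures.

0.0303 m/s

Only the electrostatic force acts, so mechanical energy is conserved: ½mv² = U₁ − U₂ = kQq(1/r₁ − 1/r₂).
U₁ − U₂ = (8.99×10⁹ N·m²/C²)(8.90×10⁻⁹ C)(-9.42×10⁻⁹ C)(1/0.213 − 1/0.0568) = 9.73×10⁻⁶ J.
v = √(2·9.73×10⁻⁶/0.0212) = 0.0303 m/s.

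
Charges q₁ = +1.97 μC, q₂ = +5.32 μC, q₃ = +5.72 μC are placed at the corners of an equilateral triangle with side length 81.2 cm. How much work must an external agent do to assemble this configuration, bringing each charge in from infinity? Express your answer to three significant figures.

The work to assemble the configuration equals its total potential energy, U = Σ kqᵢqⱼ/rᵢⱼ over all pairs.
All three pair separations equal the side length, 0.812 m.
U = (0.116) + (0.125) + (0.337) = 0.578 J.

0.578 J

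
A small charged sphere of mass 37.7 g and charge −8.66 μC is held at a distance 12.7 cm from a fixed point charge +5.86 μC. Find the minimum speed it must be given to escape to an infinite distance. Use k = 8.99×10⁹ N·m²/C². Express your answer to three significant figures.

13.8 m/s

To just escape, total mechanical energy must reach zero at infinity: ½mv²_min + U = 0, so ½mv²_min = −U = |kQq|/r.
|U| = |kQq|/r = (8.99×10⁹ N·m²/C²)(5.86×10⁻⁶)(8.66×10⁻⁶)/(0.127) = 3.59 J.
v_min = √(2|U|/m) = √(2·3.59/0.0377) = 13.8 m/s.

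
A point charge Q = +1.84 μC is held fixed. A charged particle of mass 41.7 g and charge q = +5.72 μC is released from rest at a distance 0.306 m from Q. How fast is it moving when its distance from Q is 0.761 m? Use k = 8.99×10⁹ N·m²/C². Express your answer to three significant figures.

Only the electrostatic force acts, so mechanical energy is conserved: ½mv² = U₁ − U₂ = kQq(1/r₁ − 1/r₂).
U₁ − U₂ = (8.99×10⁹ N·m²/C²)(1.84×10⁻⁶ C)(5.72×10⁻⁶ C)(1/0.306 − 1/0.761) = 0.185 J.
v = √(2·0.185/0.0417) = 2.98 m/s.

2.98 m/s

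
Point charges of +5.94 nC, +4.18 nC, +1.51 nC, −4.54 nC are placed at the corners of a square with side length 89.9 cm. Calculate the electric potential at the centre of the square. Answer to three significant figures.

Electric potential is a scalar, so the contributions from each charge add algebraically: V = Σ kqᵢ/rᵢ.
The distance from each corner to the centre is a√2/2 = 0.636 m.
V = k[(5.94×10⁻⁹)/(0.636) + (4.18×10⁻⁹)/(0.636) + (1.51×10⁻⁹)/(0.636) + (-4.54×10⁻⁹)/(0.636)] = 100 V.

100 V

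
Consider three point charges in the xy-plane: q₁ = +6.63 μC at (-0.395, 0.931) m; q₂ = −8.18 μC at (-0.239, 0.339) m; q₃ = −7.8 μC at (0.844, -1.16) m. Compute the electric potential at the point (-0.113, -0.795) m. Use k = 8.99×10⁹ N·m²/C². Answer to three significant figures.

-9.88×10⁴ V

The total potential is the scalar sum of each charge's contribution, V = Σ kqᵢ/rᵢ.
Distances from the field point to each charge: r₁ = 1.75 m, r₂ = 1.14 m, r₃ = 1.02 m.
V = k[(6.63×10⁻⁶)/(1.75) + (-8.18×10⁻⁶)/(1.14) + (-7.80×10⁻⁶)/(1.02)] = -9.88×10⁴ V.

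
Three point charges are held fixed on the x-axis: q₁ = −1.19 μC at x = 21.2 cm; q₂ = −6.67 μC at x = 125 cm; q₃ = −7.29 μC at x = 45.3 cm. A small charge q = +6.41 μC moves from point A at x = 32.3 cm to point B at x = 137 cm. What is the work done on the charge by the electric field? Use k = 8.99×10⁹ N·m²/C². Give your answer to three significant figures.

-0.544 J

The work done by the electric force is W_field = −ΔU = −q(V_B − V_A) = q(V_A − V_B).
At A: distances to the source charges are 0.111 m, 0.927 m, 0.130 m; V_A = Σ kqᵢ/rᵢ = -6.65×10⁵ V.
At B: distances to the source charges are 1.16 m, 0.120 m, 0.917 m; V_B = Σ kqᵢ/rᵢ = -5.80×10⁵ V.
ΔV = V_B − V_A = 8.48×10⁴ V.
W_field = −qΔV = −(6.41×10⁻⁶ C)(8.48×10⁴ V) = -0.544 J.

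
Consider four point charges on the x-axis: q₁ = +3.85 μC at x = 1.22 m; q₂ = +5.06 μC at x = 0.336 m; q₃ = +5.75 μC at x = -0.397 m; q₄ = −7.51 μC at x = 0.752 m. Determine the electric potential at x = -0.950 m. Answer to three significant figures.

The total potential is the scalar sum of each charge's contribution, V = Σ kqᵢ/rᵢ.
Distances from the field point to each charge: r₁ = 2.17 m, r₂ = 1.29 m, r₃ = 0.553 m, r₄ = 1.70 m.
V = k[(3.85×10⁻⁶)/(2.17) + (5.06×10⁻⁶)/(1.29) + (5.75×10⁻⁶)/(0.553) + (-7.51×10⁻⁶)/(1.70)] = 1.05×10⁵ V.

1.05×10⁵ V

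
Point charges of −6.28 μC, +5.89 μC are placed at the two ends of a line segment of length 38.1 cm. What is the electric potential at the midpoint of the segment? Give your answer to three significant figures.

Electric potential is a scalar, so the contributions from each charge add algebraically: V = Σ kqᵢ/rᵢ.
Each charge is 0.191 m from the midpoint.
V = k[(-6.28×10⁻⁶)/(0.191) + (5.89×10⁻⁶)/(0.191)] = -1.84×10⁴ V.

-1.84×10⁴ V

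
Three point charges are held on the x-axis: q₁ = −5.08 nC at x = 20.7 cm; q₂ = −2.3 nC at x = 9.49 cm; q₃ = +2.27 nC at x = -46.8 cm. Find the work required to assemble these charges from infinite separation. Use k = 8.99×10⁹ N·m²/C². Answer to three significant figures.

The work to assemble the configuration equals its total potential energy, U = Σ kqᵢqⱼ/rᵢⱼ over all pairs.
Pair separations: r₁₂ = 0.112 m, r₁₃ = 0.675 m, r₂₃ = 0.563 m.
U = (9.37×10⁻⁷) + (-1.54×10⁻⁷) + (-8.34×10⁻⁸) = 7.00×10⁻⁷ J.

7.00×10⁻⁷ J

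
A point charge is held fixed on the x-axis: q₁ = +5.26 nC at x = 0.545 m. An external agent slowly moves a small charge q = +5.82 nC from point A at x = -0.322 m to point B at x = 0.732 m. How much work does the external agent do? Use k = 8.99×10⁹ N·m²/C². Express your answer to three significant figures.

For quasistatic motion the external work equals the change in potential energy: W_ext = qΔV = q(V_B − V_A).
At A: distance to the source charge is 0.867 m; V_A = kq₁/r = 54.5 V.
At B: distance to the source charge is 0.187 m; V_B = kq₁/r = 253 V.
ΔV = V_B − V_A = 198 V.
W_ext = qΔV = (5.82×10⁻⁹ C)(198 V) = 1.15×10⁻⁶ J.

1.15×10⁻⁶ J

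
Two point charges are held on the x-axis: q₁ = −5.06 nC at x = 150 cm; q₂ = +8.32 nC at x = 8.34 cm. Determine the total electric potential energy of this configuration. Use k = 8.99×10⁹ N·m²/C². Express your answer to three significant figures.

The work to assemble the configuration equals its total potential energy, U = Σ kqᵢqⱼ/rᵢⱼ over all pairs.
Pair separations: r₁₂ = 1.42 m.
U = (-2.67×10⁻⁷) = -2.67×10⁻⁷ J.

-2.67×10⁻⁷ J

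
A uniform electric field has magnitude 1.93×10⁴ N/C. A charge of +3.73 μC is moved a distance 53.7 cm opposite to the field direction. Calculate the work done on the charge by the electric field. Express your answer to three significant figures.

-0.0387 J

The potential change for a displacement 53.7 cm opposite to the field direction is ΔV = +Ed = 1.04×10⁴ V.
W_field = −qΔV = -0.0387 J.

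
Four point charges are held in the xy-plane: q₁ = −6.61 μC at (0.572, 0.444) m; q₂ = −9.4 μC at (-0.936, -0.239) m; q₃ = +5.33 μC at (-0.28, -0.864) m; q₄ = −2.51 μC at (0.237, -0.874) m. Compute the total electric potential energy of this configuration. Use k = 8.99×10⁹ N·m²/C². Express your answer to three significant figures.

-0.326 J

The work to assemble the configuration equals its total potential energy, U = Σ kqᵢqⱼ/rᵢⱼ over all pairs.
Pair separations: r₁₂ = 1.66 m, r₁₃ = 1.56 m, r₁₄ = 1.36 m, r₂₃ = 0.906 m, r₂₄ = 1.33 m, r₃₄ = 0.517 m.
Summing all 6 pair terms gives U = -0.326 J.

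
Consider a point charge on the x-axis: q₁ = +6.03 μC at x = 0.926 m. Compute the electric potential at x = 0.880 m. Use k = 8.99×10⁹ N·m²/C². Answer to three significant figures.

Electric potential is a scalar, so the contributions from each charge add algebraically: V = Σ kqᵢ/rᵢ.
V = k[(6.03×10⁻⁶)/(0.0460)] = 1.18×10⁶ V.

1.18×10⁶ V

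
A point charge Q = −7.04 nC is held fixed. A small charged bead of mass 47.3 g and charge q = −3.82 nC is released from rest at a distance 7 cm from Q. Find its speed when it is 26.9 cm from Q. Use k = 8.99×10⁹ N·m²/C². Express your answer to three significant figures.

Only the electrostatic force acts, so mechanical energy is conserved: ½mv² = U₁ − U₂ = kQq(1/r₁ − 1/r₂).
U₁ − U₂ = (8.99×10⁹ N·m²/C²)(-7.04×10⁻⁹ C)(-3.82×10⁻⁹ C)(1/0.0700 − 1/0.269) = 2.56×10⁻⁶ J.
v = √(2·2.56×10⁻⁶/0.0473) = 0.0104 m/s.

0.0104 m/s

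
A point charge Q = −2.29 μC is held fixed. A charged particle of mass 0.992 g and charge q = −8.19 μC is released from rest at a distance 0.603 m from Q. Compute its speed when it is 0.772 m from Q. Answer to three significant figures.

11.1 m/s

Only the electrostatic force acts, so mechanical energy is conserved: ½mv² = U₁ − U₂ = kQq(1/r₁ − 1/r₂).
U₁ − U₂ = (8.99×10⁹ N·m²/C²)(-2.29×10⁻⁶ C)(-8.19×10⁻⁶ C)(1/0.603 − 1/0.772) = 0.0612 J.
v = √(2·0.0612/9.92×10⁻⁴) = 11.1 m/s.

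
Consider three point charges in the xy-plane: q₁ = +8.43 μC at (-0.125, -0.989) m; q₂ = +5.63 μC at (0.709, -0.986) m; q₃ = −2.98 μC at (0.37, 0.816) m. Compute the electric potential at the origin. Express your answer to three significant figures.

8.78×10⁴ V

The total potential is the scalar sum of each charge's contribution, V = Σ kqᵢ/rᵢ.
Distances from the field point to each charge: r₁ = 0.997 m, r₂ = 1.21 m, r₃ = 0.896 m.
V = k[(8.43×10⁻⁶)/(0.997) + (5.63×10⁻⁶)/(1.21) + (-2.98×10⁻⁶)/(0.896)] = 8.78×10⁴ V.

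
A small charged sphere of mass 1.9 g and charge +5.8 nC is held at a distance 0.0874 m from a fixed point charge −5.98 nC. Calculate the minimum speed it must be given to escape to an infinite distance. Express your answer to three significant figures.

0.0613 m/s

To just escape, total mechanical energy must reach zero at infinity: ½mv²_min + U = 0, so ½mv²_min = −U = |kQq|/r.
|U| = |kQq|/r = (8.99×10⁹ N·m²/C²)(5.98×10⁻⁹)(5.80×10⁻⁹)/(0.0874) = 3.57×10⁻⁶ J.
v_min = √(2|U|/m) = √(2·3.57×10⁻⁶/1.90×10⁻³) = 0.0613 m/s.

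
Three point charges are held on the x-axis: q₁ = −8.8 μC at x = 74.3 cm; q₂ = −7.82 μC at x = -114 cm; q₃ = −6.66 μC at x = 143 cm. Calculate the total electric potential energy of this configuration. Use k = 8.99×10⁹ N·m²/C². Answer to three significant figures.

The work to assemble the configuration equals its total potential energy, U = Σ kqᵢqⱼ/rᵢⱼ over all pairs.
Pair separations: r₁₂ = 1.88 m, r₁₃ = 0.687 m, r₂₃ = 2.57 m.
U = (0.329) + (0.767) + (0.182) = 1.28 J.

1.28 J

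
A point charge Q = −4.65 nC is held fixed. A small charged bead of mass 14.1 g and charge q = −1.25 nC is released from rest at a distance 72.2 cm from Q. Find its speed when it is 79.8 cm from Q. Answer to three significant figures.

9.89×10⁻⁴ m/s

Only the electrostatic force acts, so mechanical energy is conserved: ½mv² = U₁ − U₂ = kQq(1/r₁ − 1/r₂).
U₁ − U₂ = (8.99×10⁹ N·m²/C²)(-4.65×10⁻⁹ C)(-1.25×10⁻⁹ C)(1/0.722 − 1/0.798) = 6.89×10⁻⁹ J.
v = √(2·6.89×10⁻⁹/0.0141) = 9.89×10⁻⁴ m/s.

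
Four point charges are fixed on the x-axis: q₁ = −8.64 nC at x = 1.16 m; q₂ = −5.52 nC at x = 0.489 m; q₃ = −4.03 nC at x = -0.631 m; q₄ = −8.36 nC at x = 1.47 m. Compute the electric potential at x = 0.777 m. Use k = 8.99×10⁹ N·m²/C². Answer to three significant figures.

-509 V

The total potential is the scalar sum of each charge's contribution, V = Σ kqᵢ/rᵢ.
Distances from the field point to each charge: r₁ = 0.383 m, r₂ = 0.288 m, r₃ = 1.41 m, r₄ = 0.693 m.
V = k[(-8.64×10⁻⁹)/(0.383) + (-5.52×10⁻⁹)/(0.288) + (-4.03×10⁻⁹)/(1.41) + (-8.36×10⁻⁹)/(0.693)] = -509 V.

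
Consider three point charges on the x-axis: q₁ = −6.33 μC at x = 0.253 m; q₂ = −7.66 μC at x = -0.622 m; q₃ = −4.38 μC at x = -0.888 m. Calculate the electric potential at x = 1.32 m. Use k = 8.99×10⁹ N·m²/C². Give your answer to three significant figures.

Electric potential is a scalar, so the contributions from each charge add algebraically: V = Σ kqᵢ/rᵢ.
Distances from the field point to each charge: r₁ = 1.07 m, r₂ = 1.94 m, r₃ = 2.21 m.
V = k[(-6.33×10⁻⁶)/(1.07) + (-7.66×10⁻⁶)/(1.94) + (-4.38×10⁻⁶)/(2.21)] = -1.07×10⁵ V.

-1.07×10⁵ V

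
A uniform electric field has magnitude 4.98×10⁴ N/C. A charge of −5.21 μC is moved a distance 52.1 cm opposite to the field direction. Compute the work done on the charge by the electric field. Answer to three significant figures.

0.135 J

The potential change for a displacement 52.1 cm opposite to the field direction is ΔV = +Ed = 2.59×10⁴ V.
W_field = −qΔV = 0.135 J.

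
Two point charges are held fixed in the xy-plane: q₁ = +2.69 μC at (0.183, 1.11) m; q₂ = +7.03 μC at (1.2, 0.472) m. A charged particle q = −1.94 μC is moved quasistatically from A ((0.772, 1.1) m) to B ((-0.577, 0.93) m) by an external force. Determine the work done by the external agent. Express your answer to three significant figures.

0.114 J

For quasistatic motion the external work equals the change in potential energy: W_ext = qΔV = q(V_B − V_A).
At A: distances to the source charges are 0.589 m, 0.760 m; V_A = Σ kqᵢ/rᵢ = 1.24×10⁵ V.
At B: distances to the source charges are 0.781 m, 1.84 m; V_B = Σ kqᵢ/rᵢ = 6.54×10⁴ V.
ΔV = V_B − V_A = -5.88×10⁴ V.
W_ext = qΔV = (-1.94×10⁻⁶ C)(-5.88×10⁴ V) = 0.114 J.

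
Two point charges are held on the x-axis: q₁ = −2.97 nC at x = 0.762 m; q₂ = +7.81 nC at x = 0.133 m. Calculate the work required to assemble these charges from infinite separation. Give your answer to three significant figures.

The work to assemble the configuration equals its total potential energy, U = Σ kqᵢqⱼ/rᵢⱼ over all pairs.
Pair separations: r₁₂ = 0.629 m.
U = (-3.32×10⁻⁷) = -3.32×10⁻⁷ J.

-3.32×10⁻⁷ J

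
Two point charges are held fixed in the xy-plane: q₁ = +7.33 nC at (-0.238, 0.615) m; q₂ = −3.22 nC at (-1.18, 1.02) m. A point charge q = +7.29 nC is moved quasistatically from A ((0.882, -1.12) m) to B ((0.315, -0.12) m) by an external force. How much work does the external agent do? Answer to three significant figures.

2.48×10⁻⁷ J

For quasistatic motion the external work equals the change in potential energy: W_ext = qΔV = q(V_B − V_A).
At A: distances to the source charges are 2.07 m, 2.97 m; V_A = Σ kqᵢ/rᵢ = 22.2 V.
At B: distances to the source charges are 0.920 m, 1.88 m; V_B = Σ kqᵢ/rᵢ = 56.2 V.
ΔV = V_B − V_A = 34.1 V.
W_ext = qΔV = (7.29×10⁻⁹ C)(34.1 V) = 2.48×10⁻⁷ J.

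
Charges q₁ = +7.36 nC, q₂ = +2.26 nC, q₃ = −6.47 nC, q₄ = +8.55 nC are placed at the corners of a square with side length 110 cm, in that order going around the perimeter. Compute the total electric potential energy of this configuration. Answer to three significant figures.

The work to assemble the configuration equals its total potential energy, U = Σ kqᵢqⱼ/rᵢⱼ over all pairs.
The four side pairs have separation 1.10 m and the two diagonal pairs 1.56 m.
Summing all 6 pair terms gives U = -8.49×10⁻⁸ J.

-8.49×10⁻⁸ J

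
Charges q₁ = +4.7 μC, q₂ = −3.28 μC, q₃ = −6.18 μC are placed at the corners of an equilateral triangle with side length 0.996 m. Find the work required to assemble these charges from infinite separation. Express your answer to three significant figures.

The assembly work is the sum of pairwise potential energies, U = Σ_{i<j} kqᵢqⱼ/rᵢⱼ.
All three pair separations equal the side length, 0.996 m.
U = (-0.139) + (-0.262) + (0.183) = -0.218 J.

-0.218 J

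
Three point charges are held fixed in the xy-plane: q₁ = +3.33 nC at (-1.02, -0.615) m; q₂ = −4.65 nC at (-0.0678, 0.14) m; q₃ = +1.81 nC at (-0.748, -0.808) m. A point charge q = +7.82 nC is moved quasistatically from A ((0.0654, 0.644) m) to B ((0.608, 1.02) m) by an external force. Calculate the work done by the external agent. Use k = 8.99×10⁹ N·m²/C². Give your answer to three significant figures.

For quasistatic motion the external work equals the change in potential energy: W_ext = qΔV = q(V_B − V_A).
At A: distances to the source charges are 1.66 m, 0.521 m, 1.66 m; V_A = Σ kqᵢ/rᵢ = -52.4 V.
At B: distances to the source charges are 2.31 m, 1.11 m, 2.28 m; V_B = Σ kqᵢ/rᵢ = -17.6 V.
ΔV = V_B − V_A = 34.9 V.
W_ext = qΔV = (7.82×10⁻⁹ C)(34.9 V) = 2.73×10⁻⁷ J.

2.73×10⁻⁷ J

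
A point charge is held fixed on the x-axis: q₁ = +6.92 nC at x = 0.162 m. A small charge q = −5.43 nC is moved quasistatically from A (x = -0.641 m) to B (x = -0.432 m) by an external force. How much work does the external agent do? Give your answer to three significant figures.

For quasistatic motion the external work equals the change in potential energy: W_ext = qΔV = q(V_B − V_A).
At A: distance to the source charge is 0.803 m; V_A = kq₁/r = 77.5 V.
At B: distance to the source charge is 0.594 m; V_B = kq₁/r = 105 V.
ΔV = V_B − V_A = 27.3 V.
W_ext = qΔV = (-5.43×10⁻⁹ C)(27.3 V) = -1.48×10⁻⁷ J.

-1.48×10⁻⁷ J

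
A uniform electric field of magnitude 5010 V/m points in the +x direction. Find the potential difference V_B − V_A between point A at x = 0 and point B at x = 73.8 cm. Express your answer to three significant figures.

In a uniform field, potential decreases in the direction of E: V_B − V_A = −E·Δx.
V_B − V_A = −(5010 V/m)(0.738 m) = -3700 V.

-3700 V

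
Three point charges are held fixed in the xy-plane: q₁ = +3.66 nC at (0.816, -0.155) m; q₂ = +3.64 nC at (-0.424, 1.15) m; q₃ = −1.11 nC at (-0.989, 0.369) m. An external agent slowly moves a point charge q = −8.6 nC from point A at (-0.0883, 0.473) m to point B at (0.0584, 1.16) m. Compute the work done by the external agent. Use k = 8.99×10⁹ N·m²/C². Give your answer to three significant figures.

-1.70×10⁻⁷ J

For quasistatic motion the external work equals the change in potential energy: W_ext = qΔV = q(V_B − V_A).
At A: distances to the source charges are 1.10 m, 0.756 m, 0.907 m; V_A = Σ kqᵢ/rᵢ = 62.2 V.
At B: distances to the source charges are 1.52 m, 0.483 m, 1.31 m; V_B = Σ kqᵢ/rᵢ = 81.9 V.
ΔV = V_B − V_A = 19.7 V.
W_ext = qΔV = (-8.60×10⁻⁹ C)(19.7 V) = -1.70×10⁻⁷ J.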